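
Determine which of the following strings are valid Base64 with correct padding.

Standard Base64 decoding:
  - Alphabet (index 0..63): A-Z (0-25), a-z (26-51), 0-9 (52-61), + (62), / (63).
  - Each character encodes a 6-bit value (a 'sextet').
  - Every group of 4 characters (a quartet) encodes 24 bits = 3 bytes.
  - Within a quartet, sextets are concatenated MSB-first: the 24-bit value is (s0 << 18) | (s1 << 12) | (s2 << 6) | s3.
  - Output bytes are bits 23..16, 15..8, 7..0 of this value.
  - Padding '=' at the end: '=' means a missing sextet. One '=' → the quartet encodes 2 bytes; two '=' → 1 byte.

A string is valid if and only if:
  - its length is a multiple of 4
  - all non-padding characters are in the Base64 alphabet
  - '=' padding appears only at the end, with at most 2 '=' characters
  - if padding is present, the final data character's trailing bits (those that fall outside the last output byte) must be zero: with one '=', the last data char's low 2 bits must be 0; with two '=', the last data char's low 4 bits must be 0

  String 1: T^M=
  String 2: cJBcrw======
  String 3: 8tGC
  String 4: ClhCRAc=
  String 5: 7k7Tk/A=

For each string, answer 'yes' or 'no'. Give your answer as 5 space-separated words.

Answer: no no yes yes yes

Derivation:
String 1: 'T^M=' → invalid (bad char(s): ['^'])
String 2: 'cJBcrw======' → invalid (6 pad chars (max 2))
String 3: '8tGC' → valid
String 4: 'ClhCRAc=' → valid
String 5: '7k7Tk/A=' → valid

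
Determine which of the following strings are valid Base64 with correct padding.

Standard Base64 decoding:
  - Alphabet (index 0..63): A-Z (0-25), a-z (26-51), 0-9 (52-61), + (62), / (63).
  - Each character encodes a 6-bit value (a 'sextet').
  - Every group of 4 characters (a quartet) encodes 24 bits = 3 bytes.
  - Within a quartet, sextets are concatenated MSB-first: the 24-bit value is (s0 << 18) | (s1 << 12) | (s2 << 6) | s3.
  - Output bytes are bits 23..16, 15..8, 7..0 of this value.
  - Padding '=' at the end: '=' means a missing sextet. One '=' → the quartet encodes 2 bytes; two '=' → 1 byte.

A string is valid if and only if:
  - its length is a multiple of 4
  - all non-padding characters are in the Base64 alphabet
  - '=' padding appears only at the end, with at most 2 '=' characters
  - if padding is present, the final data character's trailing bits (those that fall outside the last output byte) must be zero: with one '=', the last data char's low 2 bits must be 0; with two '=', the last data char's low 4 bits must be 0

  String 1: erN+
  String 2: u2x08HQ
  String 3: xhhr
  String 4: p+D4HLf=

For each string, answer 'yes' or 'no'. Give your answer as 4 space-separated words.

Answer: yes no yes no

Derivation:
String 1: 'erN+' → valid
String 2: 'u2x08HQ' → invalid (len=7 not mult of 4)
String 3: 'xhhr' → valid
String 4: 'p+D4HLf=' → invalid (bad trailing bits)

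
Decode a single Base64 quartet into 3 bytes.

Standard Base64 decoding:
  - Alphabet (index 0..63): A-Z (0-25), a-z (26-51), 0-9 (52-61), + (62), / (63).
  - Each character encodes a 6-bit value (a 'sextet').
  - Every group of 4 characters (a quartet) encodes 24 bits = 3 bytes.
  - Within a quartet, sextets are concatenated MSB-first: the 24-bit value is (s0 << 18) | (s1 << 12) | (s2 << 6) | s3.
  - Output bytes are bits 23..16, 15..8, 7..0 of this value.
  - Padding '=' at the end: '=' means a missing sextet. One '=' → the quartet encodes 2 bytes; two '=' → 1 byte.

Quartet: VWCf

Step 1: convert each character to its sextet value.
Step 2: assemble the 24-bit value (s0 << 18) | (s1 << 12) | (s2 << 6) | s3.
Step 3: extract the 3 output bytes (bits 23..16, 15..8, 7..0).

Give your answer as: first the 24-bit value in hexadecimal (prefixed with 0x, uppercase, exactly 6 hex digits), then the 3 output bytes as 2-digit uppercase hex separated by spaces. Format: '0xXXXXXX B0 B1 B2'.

Sextets: V=21, W=22, C=2, f=31
24-bit: (21<<18) | (22<<12) | (2<<6) | 31
      = 0x540000 | 0x016000 | 0x000080 | 0x00001F
      = 0x55609F
Bytes: (v>>16)&0xFF=55, (v>>8)&0xFF=60, v&0xFF=9F

Answer: 0x55609F 55 60 9F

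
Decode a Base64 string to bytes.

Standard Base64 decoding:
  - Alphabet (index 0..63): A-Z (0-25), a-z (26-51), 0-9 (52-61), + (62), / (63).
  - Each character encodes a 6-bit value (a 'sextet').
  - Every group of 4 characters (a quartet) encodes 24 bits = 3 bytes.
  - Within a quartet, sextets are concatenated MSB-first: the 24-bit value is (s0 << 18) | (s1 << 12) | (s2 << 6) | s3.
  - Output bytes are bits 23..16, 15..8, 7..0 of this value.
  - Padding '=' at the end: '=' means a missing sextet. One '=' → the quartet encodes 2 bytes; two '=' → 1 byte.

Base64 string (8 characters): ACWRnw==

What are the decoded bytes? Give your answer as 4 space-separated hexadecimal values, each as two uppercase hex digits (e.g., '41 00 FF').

After char 0 ('A'=0): chars_in_quartet=1 acc=0x0 bytes_emitted=0
After char 1 ('C'=2): chars_in_quartet=2 acc=0x2 bytes_emitted=0
After char 2 ('W'=22): chars_in_quartet=3 acc=0x96 bytes_emitted=0
After char 3 ('R'=17): chars_in_quartet=4 acc=0x2591 -> emit 00 25 91, reset; bytes_emitted=3
After char 4 ('n'=39): chars_in_quartet=1 acc=0x27 bytes_emitted=3
After char 5 ('w'=48): chars_in_quartet=2 acc=0x9F0 bytes_emitted=3
Padding '==': partial quartet acc=0x9F0 -> emit 9F; bytes_emitted=4

Answer: 00 25 91 9F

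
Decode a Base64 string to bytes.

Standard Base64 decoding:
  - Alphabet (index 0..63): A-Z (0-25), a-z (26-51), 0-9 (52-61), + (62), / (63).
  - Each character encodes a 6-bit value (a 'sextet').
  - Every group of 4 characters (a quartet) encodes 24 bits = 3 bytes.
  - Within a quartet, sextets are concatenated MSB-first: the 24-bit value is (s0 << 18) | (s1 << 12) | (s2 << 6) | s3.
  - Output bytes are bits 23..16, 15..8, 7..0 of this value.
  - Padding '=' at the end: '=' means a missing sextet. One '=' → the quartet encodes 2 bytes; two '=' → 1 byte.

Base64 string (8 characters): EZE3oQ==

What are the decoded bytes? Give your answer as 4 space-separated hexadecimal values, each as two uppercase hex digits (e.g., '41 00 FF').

After char 0 ('E'=4): chars_in_quartet=1 acc=0x4 bytes_emitted=0
After char 1 ('Z'=25): chars_in_quartet=2 acc=0x119 bytes_emitted=0
After char 2 ('E'=4): chars_in_quartet=3 acc=0x4644 bytes_emitted=0
After char 3 ('3'=55): chars_in_quartet=4 acc=0x119137 -> emit 11 91 37, reset; bytes_emitted=3
After char 4 ('o'=40): chars_in_quartet=1 acc=0x28 bytes_emitted=3
After char 5 ('Q'=16): chars_in_quartet=2 acc=0xA10 bytes_emitted=3
Padding '==': partial quartet acc=0xA10 -> emit A1; bytes_emitted=4

Answer: 11 91 37 A1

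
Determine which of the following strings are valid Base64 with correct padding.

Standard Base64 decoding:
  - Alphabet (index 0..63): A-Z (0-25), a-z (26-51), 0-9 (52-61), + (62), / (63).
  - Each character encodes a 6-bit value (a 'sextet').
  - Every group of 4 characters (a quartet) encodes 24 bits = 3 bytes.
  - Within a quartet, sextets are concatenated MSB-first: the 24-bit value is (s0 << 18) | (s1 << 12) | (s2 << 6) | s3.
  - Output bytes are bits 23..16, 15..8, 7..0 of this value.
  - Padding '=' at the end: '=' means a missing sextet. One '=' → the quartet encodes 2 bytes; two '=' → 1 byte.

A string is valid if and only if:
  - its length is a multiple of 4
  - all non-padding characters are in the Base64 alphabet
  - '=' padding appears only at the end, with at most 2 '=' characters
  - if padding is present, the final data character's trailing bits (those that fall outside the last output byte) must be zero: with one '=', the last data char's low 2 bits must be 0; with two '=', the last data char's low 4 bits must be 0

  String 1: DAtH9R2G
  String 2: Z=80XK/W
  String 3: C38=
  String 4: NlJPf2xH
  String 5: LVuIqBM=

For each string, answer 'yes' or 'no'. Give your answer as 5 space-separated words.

String 1: 'DAtH9R2G' → valid
String 2: 'Z=80XK/W' → invalid (bad char(s): ['=']; '=' in middle)
String 3: 'C38=' → valid
String 4: 'NlJPf2xH' → valid
String 5: 'LVuIqBM=' → valid

Answer: yes no yes yes yes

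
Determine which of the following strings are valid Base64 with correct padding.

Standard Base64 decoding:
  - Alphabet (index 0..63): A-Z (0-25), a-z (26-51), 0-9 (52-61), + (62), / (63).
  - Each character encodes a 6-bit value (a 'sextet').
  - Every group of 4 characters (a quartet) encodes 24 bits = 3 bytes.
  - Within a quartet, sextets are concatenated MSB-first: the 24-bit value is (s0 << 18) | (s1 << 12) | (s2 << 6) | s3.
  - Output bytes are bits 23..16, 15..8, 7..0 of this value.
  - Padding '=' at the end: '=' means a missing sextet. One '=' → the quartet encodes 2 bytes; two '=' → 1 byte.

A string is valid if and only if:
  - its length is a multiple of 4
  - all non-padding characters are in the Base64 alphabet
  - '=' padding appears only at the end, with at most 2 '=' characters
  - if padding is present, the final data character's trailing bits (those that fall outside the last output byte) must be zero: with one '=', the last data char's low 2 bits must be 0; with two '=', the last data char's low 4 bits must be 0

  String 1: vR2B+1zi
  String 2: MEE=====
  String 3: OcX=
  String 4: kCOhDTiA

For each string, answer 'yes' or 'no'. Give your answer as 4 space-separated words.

String 1: 'vR2B+1zi' → valid
String 2: 'MEE=====' → invalid (5 pad chars (max 2))
String 3: 'OcX=' → invalid (bad trailing bits)
String 4: 'kCOhDTiA' → valid

Answer: yes no no yes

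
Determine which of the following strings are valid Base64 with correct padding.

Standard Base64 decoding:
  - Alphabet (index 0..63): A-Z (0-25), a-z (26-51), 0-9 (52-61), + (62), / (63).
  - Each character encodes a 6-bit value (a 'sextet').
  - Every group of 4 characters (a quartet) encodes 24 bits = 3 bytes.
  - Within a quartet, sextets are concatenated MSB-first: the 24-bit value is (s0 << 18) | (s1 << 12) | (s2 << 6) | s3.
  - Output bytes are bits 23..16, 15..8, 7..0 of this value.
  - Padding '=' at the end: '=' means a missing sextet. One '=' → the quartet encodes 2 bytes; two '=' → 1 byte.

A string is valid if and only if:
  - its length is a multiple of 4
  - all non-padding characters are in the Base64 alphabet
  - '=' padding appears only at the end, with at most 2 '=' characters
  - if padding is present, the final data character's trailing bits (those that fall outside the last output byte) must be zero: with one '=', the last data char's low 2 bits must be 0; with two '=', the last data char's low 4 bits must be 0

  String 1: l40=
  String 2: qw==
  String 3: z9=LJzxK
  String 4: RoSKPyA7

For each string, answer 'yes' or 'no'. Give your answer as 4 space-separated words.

String 1: 'l40=' → valid
String 2: 'qw==' → valid
String 3: 'z9=LJzxK' → invalid (bad char(s): ['=']; '=' in middle)
String 4: 'RoSKPyA7' → valid

Answer: yes yes no yes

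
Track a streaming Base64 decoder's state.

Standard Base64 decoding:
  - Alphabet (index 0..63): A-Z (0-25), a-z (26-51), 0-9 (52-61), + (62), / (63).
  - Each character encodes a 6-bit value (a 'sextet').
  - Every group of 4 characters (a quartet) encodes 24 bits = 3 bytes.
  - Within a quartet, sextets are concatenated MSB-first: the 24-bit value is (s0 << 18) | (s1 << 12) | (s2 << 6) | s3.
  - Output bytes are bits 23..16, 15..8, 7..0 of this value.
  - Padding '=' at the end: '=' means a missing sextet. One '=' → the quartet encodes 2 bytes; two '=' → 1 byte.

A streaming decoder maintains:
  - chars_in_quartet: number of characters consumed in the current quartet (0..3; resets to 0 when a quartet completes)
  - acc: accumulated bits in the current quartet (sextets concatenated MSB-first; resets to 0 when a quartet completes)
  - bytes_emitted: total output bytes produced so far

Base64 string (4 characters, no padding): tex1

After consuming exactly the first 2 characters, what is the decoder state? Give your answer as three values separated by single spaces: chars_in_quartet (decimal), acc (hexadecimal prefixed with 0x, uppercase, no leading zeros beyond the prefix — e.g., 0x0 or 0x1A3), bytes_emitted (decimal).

Answer: 2 0xB5E 0

Derivation:
After char 0 ('t'=45): chars_in_quartet=1 acc=0x2D bytes_emitted=0
After char 1 ('e'=30): chars_in_quartet=2 acc=0xB5E bytes_emitted=0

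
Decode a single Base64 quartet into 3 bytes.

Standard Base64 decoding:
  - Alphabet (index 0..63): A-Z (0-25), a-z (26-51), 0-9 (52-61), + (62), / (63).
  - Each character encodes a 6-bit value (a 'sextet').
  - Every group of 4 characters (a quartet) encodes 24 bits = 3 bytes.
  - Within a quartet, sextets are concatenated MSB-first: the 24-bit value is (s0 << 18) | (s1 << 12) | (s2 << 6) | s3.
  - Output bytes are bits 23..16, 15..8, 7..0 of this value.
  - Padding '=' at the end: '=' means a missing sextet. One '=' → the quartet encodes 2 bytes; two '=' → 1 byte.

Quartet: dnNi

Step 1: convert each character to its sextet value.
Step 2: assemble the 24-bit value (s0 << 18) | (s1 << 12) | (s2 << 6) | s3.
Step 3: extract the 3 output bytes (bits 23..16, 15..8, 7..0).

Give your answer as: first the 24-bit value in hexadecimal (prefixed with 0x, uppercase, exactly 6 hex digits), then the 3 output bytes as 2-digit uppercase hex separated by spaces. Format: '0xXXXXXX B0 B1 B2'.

Sextets: d=29, n=39, N=13, i=34
24-bit: (29<<18) | (39<<12) | (13<<6) | 34
      = 0x740000 | 0x027000 | 0x000340 | 0x000022
      = 0x767362
Bytes: (v>>16)&0xFF=76, (v>>8)&0xFF=73, v&0xFF=62

Answer: 0x767362 76 73 62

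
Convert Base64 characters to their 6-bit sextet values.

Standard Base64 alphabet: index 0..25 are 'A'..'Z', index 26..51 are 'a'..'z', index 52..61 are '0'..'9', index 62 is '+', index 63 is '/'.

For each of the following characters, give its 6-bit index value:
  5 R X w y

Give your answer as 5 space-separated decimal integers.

'5': 0..9 range, 52 + ord('5') − ord('0') = 57
'R': A..Z range, ord('R') − ord('A') = 17
'X': A..Z range, ord('X') − ord('A') = 23
'w': a..z range, 26 + ord('w') − ord('a') = 48
'y': a..z range, 26 + ord('y') − ord('a') = 50

Answer: 57 17 23 48 50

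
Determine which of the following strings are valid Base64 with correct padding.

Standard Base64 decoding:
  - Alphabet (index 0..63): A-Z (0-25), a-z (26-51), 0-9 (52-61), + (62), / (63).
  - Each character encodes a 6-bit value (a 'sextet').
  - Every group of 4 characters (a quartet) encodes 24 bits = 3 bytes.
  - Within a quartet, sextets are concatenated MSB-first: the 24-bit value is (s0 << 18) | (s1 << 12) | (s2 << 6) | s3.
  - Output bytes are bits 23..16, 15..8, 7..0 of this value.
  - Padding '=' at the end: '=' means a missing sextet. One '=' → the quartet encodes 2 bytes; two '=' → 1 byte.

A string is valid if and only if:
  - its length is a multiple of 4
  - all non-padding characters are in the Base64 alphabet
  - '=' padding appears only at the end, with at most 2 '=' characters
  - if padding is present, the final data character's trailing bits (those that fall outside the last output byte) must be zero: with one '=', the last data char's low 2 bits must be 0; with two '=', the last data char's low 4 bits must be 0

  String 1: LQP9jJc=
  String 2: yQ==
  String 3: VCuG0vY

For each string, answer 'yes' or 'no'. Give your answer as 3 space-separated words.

Answer: yes yes no

Derivation:
String 1: 'LQP9jJc=' → valid
String 2: 'yQ==' → valid
String 3: 'VCuG0vY' → invalid (len=7 not mult of 4)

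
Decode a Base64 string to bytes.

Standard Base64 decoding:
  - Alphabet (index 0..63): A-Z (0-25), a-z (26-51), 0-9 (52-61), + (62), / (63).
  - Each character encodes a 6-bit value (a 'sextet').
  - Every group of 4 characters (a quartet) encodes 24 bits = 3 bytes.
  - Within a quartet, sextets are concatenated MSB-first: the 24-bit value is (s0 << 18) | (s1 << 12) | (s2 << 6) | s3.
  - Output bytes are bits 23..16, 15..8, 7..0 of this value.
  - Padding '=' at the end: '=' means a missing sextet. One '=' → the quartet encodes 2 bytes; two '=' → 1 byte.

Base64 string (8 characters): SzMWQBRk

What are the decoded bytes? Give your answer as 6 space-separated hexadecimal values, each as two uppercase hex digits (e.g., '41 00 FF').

After char 0 ('S'=18): chars_in_quartet=1 acc=0x12 bytes_emitted=0
After char 1 ('z'=51): chars_in_quartet=2 acc=0x4B3 bytes_emitted=0
After char 2 ('M'=12): chars_in_quartet=3 acc=0x12CCC bytes_emitted=0
After char 3 ('W'=22): chars_in_quartet=4 acc=0x4B3316 -> emit 4B 33 16, reset; bytes_emitted=3
After char 4 ('Q'=16): chars_in_quartet=1 acc=0x10 bytes_emitted=3
After char 5 ('B'=1): chars_in_quartet=2 acc=0x401 bytes_emitted=3
After char 6 ('R'=17): chars_in_quartet=3 acc=0x10051 bytes_emitted=3
After char 7 ('k'=36): chars_in_quartet=4 acc=0x401464 -> emit 40 14 64, reset; bytes_emitted=6

Answer: 4B 33 16 40 14 64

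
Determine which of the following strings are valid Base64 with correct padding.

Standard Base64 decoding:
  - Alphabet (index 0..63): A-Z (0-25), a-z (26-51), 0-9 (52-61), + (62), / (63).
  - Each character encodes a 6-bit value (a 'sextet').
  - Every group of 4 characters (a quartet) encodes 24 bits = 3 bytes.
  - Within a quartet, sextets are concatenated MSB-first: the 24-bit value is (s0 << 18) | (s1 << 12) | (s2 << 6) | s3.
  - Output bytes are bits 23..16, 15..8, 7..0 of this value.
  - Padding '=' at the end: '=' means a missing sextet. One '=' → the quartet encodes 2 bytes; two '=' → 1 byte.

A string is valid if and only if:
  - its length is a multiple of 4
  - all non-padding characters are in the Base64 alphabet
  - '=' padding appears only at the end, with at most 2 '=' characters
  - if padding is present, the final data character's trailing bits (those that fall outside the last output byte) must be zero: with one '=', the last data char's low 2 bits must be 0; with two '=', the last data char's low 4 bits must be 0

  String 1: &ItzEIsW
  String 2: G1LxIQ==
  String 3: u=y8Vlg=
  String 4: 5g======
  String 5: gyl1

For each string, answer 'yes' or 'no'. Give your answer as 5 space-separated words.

String 1: '&ItzEIsW' → invalid (bad char(s): ['&'])
String 2: 'G1LxIQ==' → valid
String 3: 'u=y8Vlg=' → invalid (bad char(s): ['=']; '=' in middle)
String 4: '5g======' → invalid (6 pad chars (max 2))
String 5: 'gyl1' → valid

Answer: no yes no no yes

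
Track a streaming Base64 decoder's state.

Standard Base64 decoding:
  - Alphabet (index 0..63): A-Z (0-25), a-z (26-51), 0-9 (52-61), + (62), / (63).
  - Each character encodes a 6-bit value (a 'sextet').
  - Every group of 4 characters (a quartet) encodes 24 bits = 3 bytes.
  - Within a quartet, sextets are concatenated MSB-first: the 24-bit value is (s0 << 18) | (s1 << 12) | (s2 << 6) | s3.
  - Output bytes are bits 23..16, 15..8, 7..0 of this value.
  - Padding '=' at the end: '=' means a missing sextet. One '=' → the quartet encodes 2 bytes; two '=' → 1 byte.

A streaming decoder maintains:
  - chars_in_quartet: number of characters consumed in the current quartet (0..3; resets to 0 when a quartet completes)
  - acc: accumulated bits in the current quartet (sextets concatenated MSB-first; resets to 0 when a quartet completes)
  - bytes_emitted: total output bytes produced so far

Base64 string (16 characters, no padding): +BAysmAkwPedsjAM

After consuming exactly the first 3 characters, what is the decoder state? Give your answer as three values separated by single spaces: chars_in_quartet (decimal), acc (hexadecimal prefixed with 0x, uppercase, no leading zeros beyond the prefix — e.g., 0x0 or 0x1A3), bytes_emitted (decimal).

After char 0 ('+'=62): chars_in_quartet=1 acc=0x3E bytes_emitted=0
After char 1 ('B'=1): chars_in_quartet=2 acc=0xF81 bytes_emitted=0
After char 2 ('A'=0): chars_in_quartet=3 acc=0x3E040 bytes_emitted=0

Answer: 3 0x3E040 0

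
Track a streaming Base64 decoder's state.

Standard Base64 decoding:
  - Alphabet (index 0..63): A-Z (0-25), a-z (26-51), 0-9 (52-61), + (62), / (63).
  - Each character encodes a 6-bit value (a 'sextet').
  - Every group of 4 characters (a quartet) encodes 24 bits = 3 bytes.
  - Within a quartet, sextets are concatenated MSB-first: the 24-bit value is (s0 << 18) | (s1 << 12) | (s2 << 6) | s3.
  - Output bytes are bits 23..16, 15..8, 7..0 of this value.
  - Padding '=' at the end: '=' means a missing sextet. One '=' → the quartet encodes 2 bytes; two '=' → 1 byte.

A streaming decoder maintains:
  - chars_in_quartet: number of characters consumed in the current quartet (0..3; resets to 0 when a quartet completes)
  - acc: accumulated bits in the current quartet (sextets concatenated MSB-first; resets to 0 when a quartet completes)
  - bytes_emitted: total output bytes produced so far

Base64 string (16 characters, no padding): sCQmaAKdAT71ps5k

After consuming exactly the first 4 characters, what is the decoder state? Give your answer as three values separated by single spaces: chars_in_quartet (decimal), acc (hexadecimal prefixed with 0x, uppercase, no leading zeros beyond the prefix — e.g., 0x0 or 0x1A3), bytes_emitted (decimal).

Answer: 0 0x0 3

Derivation:
After char 0 ('s'=44): chars_in_quartet=1 acc=0x2C bytes_emitted=0
After char 1 ('C'=2): chars_in_quartet=2 acc=0xB02 bytes_emitted=0
After char 2 ('Q'=16): chars_in_quartet=3 acc=0x2C090 bytes_emitted=0
After char 3 ('m'=38): chars_in_quartet=4 acc=0xB02426 -> emit B0 24 26, reset; bytes_emitted=3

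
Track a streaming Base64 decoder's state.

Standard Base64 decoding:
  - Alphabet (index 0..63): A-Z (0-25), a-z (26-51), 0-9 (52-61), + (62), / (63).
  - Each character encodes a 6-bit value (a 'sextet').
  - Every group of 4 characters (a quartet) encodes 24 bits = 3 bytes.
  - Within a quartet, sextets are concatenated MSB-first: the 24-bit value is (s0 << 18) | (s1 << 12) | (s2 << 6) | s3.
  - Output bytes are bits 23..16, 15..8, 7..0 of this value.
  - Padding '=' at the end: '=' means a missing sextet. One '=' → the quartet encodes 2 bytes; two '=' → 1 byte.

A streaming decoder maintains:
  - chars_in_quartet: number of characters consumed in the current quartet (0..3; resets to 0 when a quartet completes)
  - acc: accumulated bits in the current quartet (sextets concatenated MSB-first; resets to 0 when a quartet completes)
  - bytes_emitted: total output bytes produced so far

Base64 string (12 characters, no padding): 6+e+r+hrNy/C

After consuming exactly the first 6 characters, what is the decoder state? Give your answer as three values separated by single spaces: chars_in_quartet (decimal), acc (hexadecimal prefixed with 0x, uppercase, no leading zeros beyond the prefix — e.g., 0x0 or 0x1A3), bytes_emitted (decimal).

After char 0 ('6'=58): chars_in_quartet=1 acc=0x3A bytes_emitted=0
After char 1 ('+'=62): chars_in_quartet=2 acc=0xEBE bytes_emitted=0
After char 2 ('e'=30): chars_in_quartet=3 acc=0x3AF9E bytes_emitted=0
After char 3 ('+'=62): chars_in_quartet=4 acc=0xEBE7BE -> emit EB E7 BE, reset; bytes_emitted=3
After char 4 ('r'=43): chars_in_quartet=1 acc=0x2B bytes_emitted=3
After char 5 ('+'=62): chars_in_quartet=2 acc=0xAFE bytes_emitted=3

Answer: 2 0xAFE 3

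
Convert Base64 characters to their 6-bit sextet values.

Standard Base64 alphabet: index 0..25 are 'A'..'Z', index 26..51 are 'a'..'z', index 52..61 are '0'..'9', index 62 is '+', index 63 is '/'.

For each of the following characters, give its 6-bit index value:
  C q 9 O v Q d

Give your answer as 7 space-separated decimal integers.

'C': A..Z range, ord('C') − ord('A') = 2
'q': a..z range, 26 + ord('q') − ord('a') = 42
'9': 0..9 range, 52 + ord('9') − ord('0') = 61
'O': A..Z range, ord('O') − ord('A') = 14
'v': a..z range, 26 + ord('v') − ord('a') = 47
'Q': A..Z range, ord('Q') − ord('A') = 16
'd': a..z range, 26 + ord('d') − ord('a') = 29

Answer: 2 42 61 14 47 16 29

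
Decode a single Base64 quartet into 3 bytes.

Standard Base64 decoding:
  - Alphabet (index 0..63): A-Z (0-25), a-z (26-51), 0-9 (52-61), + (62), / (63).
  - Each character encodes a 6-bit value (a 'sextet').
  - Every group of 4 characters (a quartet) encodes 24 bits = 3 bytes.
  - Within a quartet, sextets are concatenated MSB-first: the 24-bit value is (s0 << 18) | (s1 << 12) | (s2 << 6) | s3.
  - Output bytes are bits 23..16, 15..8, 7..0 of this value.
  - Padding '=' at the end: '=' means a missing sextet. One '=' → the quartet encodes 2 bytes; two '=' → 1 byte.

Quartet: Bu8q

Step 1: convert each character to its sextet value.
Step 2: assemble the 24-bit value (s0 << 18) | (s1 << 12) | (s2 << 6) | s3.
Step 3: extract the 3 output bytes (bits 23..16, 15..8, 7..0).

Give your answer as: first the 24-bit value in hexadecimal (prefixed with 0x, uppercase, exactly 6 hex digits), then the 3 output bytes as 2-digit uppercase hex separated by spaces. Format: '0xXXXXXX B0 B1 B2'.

Answer: 0x06EF2A 06 EF 2A

Derivation:
Sextets: B=1, u=46, 8=60, q=42
24-bit: (1<<18) | (46<<12) | (60<<6) | 42
      = 0x040000 | 0x02E000 | 0x000F00 | 0x00002A
      = 0x06EF2A
Bytes: (v>>16)&0xFF=06, (v>>8)&0xFF=EF, v&0xFF=2A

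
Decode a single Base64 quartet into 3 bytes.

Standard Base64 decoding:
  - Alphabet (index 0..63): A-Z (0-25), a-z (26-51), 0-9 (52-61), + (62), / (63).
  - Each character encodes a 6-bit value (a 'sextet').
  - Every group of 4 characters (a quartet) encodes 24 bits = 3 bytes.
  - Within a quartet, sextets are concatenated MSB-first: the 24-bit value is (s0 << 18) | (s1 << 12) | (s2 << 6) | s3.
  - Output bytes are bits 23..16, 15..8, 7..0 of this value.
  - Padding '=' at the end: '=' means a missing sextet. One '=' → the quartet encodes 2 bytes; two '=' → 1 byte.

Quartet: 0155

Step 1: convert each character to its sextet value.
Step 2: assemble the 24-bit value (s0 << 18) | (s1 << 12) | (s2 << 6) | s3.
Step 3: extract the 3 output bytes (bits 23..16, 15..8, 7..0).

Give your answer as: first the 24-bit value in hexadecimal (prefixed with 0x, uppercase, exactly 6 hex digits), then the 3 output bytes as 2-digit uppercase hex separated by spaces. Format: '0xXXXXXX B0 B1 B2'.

Sextets: 0=52, 1=53, 5=57, 5=57
24-bit: (52<<18) | (53<<12) | (57<<6) | 57
      = 0xD00000 | 0x035000 | 0x000E40 | 0x000039
      = 0xD35E79
Bytes: (v>>16)&0xFF=D3, (v>>8)&0xFF=5E, v&0xFF=79

Answer: 0xD35E79 D3 5E 79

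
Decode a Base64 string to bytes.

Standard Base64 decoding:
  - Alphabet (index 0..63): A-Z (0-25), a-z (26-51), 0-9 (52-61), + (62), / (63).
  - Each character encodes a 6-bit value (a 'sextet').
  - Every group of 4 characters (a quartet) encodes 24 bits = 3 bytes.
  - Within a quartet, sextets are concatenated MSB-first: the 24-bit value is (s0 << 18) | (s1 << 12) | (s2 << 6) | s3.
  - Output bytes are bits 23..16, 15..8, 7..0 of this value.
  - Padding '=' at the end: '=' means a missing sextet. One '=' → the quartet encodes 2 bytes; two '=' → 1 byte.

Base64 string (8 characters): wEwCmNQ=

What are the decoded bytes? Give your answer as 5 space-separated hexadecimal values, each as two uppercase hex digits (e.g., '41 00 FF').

Answer: C0 4C 02 98 D4

Derivation:
After char 0 ('w'=48): chars_in_quartet=1 acc=0x30 bytes_emitted=0
After char 1 ('E'=4): chars_in_quartet=2 acc=0xC04 bytes_emitted=0
After char 2 ('w'=48): chars_in_quartet=3 acc=0x30130 bytes_emitted=0
After char 3 ('C'=2): chars_in_quartet=4 acc=0xC04C02 -> emit C0 4C 02, reset; bytes_emitted=3
After char 4 ('m'=38): chars_in_quartet=1 acc=0x26 bytes_emitted=3
After char 5 ('N'=13): chars_in_quartet=2 acc=0x98D bytes_emitted=3
After char 6 ('Q'=16): chars_in_quartet=3 acc=0x26350 bytes_emitted=3
Padding '=': partial quartet acc=0x26350 -> emit 98 D4; bytes_emitted=5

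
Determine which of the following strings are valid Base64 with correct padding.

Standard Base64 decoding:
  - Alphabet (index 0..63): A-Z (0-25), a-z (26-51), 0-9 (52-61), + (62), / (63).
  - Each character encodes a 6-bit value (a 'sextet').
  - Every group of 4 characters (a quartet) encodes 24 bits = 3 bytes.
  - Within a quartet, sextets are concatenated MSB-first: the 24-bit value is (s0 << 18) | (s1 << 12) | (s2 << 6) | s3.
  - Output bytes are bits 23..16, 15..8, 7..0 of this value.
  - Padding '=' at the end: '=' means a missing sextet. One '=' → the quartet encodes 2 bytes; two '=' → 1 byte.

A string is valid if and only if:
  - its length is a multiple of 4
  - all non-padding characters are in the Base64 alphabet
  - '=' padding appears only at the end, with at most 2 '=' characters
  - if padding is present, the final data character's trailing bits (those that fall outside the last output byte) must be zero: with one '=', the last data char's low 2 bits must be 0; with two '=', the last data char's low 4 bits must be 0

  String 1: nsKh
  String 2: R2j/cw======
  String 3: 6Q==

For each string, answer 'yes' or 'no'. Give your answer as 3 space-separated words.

Answer: yes no yes

Derivation:
String 1: 'nsKh' → valid
String 2: 'R2j/cw======' → invalid (6 pad chars (max 2))
String 3: '6Q==' → valid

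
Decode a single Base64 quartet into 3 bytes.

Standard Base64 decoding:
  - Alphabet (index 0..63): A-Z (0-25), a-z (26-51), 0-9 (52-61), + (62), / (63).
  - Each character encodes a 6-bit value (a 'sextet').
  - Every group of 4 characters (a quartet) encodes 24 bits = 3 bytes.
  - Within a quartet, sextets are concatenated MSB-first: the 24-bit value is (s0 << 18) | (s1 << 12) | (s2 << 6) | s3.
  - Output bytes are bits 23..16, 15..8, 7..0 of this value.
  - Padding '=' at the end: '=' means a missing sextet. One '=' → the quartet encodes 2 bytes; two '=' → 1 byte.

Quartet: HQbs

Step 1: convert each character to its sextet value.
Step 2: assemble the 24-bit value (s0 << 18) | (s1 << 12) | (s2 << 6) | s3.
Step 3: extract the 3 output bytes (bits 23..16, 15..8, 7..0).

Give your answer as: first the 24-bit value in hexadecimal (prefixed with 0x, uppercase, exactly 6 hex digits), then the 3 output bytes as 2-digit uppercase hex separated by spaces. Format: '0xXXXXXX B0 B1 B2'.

Sextets: H=7, Q=16, b=27, s=44
24-bit: (7<<18) | (16<<12) | (27<<6) | 44
      = 0x1C0000 | 0x010000 | 0x0006C0 | 0x00002C
      = 0x1D06EC
Bytes: (v>>16)&0xFF=1D, (v>>8)&0xFF=06, v&0xFF=EC

Answer: 0x1D06EC 1D 06 EC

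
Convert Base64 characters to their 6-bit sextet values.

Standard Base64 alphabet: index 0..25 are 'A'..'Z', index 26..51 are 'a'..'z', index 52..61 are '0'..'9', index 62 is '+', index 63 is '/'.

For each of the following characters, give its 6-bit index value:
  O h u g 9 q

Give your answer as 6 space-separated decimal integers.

Answer: 14 33 46 32 61 42

Derivation:
'O': A..Z range, ord('O') − ord('A') = 14
'h': a..z range, 26 + ord('h') − ord('a') = 33
'u': a..z range, 26 + ord('u') − ord('a') = 46
'g': a..z range, 26 + ord('g') − ord('a') = 32
'9': 0..9 range, 52 + ord('9') − ord('0') = 61
'q': a..z range, 26 + ord('q') − ord('a') = 42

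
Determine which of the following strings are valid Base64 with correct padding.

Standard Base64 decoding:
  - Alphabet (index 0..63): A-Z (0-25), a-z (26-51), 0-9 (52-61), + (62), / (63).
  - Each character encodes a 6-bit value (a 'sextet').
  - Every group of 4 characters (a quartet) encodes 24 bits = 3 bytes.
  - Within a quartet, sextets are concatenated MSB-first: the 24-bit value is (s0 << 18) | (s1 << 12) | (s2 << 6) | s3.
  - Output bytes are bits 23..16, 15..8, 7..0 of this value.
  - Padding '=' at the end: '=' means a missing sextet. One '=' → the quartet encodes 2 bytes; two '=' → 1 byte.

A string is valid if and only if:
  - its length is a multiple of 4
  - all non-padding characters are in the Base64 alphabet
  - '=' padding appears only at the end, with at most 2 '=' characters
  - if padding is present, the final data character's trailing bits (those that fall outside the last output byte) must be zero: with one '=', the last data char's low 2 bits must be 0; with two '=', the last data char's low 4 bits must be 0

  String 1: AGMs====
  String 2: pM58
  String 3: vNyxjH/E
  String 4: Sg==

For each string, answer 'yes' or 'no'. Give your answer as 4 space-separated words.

Answer: no yes yes yes

Derivation:
String 1: 'AGMs====' → invalid (4 pad chars (max 2))
String 2: 'pM58' → valid
String 3: 'vNyxjH/E' → valid
String 4: 'Sg==' → valid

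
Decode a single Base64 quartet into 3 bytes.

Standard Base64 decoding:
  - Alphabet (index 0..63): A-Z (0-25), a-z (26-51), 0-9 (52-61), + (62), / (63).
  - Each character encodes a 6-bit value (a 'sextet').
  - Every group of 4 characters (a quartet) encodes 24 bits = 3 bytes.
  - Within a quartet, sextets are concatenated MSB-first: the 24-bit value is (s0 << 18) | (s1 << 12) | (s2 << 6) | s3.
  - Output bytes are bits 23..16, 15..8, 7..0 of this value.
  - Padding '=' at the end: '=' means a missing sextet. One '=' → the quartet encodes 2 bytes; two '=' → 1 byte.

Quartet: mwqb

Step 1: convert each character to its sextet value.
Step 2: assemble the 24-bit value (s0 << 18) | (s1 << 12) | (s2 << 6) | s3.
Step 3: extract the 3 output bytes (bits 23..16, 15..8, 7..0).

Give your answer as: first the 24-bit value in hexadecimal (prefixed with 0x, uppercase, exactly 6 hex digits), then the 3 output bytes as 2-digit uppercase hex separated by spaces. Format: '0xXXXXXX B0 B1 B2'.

Answer: 0x9B0A9B 9B 0A 9B

Derivation:
Sextets: m=38, w=48, q=42, b=27
24-bit: (38<<18) | (48<<12) | (42<<6) | 27
      = 0x980000 | 0x030000 | 0x000A80 | 0x00001B
      = 0x9B0A9B
Bytes: (v>>16)&0xFF=9B, (v>>8)&0xFF=0A, v&0xFF=9B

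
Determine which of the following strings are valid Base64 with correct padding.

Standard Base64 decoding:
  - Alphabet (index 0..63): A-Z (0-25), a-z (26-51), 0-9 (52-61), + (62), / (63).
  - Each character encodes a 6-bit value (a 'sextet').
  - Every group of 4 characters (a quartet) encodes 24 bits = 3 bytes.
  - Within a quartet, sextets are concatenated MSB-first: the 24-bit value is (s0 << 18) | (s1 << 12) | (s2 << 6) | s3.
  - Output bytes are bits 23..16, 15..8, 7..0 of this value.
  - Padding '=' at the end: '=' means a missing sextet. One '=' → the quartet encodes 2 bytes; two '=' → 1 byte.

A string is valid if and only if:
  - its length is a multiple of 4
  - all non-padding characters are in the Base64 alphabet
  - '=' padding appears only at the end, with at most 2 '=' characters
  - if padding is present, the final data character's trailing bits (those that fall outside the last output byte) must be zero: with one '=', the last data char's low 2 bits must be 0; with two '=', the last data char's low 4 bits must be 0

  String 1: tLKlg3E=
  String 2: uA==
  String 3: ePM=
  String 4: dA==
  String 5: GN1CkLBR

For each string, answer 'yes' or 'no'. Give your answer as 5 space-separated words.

String 1: 'tLKlg3E=' → valid
String 2: 'uA==' → valid
String 3: 'ePM=' → valid
String 4: 'dA==' → valid
String 5: 'GN1CkLBR' → valid

Answer: yes yes yes yes yes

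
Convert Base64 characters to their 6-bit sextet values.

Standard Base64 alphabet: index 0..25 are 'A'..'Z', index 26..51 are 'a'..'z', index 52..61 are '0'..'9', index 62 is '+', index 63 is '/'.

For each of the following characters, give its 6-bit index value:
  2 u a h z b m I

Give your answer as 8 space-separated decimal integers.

Answer: 54 46 26 33 51 27 38 8

Derivation:
'2': 0..9 range, 52 + ord('2') − ord('0') = 54
'u': a..z range, 26 + ord('u') − ord('a') = 46
'a': a..z range, 26 + ord('a') − ord('a') = 26
'h': a..z range, 26 + ord('h') − ord('a') = 33
'z': a..z range, 26 + ord('z') − ord('a') = 51
'b': a..z range, 26 + ord('b') − ord('a') = 27
'm': a..z range, 26 + ord('m') − ord('a') = 38
'I': A..Z range, ord('I') − ord('A') = 8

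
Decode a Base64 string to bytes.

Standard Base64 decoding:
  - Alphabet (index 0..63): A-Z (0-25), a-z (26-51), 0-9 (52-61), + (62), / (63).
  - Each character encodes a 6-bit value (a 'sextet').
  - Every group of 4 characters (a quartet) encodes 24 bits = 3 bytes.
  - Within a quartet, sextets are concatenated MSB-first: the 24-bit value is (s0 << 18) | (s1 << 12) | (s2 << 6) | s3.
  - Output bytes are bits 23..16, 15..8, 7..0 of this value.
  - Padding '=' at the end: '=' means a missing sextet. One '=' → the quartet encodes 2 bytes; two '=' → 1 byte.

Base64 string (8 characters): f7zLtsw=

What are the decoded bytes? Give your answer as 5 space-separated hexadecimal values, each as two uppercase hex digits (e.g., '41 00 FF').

Answer: 7F BC CB B6 CC

Derivation:
After char 0 ('f'=31): chars_in_quartet=1 acc=0x1F bytes_emitted=0
After char 1 ('7'=59): chars_in_quartet=2 acc=0x7FB bytes_emitted=0
After char 2 ('z'=51): chars_in_quartet=3 acc=0x1FEF3 bytes_emitted=0
After char 3 ('L'=11): chars_in_quartet=4 acc=0x7FBCCB -> emit 7F BC CB, reset; bytes_emitted=3
After char 4 ('t'=45): chars_in_quartet=1 acc=0x2D bytes_emitted=3
After char 5 ('s'=44): chars_in_quartet=2 acc=0xB6C bytes_emitted=3
After char 6 ('w'=48): chars_in_quartet=3 acc=0x2DB30 bytes_emitted=3
Padding '=': partial quartet acc=0x2DB30 -> emit B6 CC; bytes_emitted=5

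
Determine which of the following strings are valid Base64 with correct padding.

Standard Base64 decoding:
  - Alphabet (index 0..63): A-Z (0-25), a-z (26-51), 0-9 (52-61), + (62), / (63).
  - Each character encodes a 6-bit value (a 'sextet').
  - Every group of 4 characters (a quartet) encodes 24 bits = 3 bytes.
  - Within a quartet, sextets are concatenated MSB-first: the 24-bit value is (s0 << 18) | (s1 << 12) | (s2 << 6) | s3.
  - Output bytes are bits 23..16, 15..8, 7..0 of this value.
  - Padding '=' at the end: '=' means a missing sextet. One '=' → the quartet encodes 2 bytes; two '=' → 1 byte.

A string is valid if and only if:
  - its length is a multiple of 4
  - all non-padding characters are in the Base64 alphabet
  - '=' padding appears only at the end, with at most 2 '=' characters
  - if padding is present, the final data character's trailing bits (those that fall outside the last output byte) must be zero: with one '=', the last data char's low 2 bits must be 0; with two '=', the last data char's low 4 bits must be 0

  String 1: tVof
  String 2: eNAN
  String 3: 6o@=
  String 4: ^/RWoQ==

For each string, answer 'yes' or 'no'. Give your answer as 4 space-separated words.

Answer: yes yes no no

Derivation:
String 1: 'tVof' → valid
String 2: 'eNAN' → valid
String 3: '6o@=' → invalid (bad char(s): ['@'])
String 4: '^/RWoQ==' → invalid (bad char(s): ['^'])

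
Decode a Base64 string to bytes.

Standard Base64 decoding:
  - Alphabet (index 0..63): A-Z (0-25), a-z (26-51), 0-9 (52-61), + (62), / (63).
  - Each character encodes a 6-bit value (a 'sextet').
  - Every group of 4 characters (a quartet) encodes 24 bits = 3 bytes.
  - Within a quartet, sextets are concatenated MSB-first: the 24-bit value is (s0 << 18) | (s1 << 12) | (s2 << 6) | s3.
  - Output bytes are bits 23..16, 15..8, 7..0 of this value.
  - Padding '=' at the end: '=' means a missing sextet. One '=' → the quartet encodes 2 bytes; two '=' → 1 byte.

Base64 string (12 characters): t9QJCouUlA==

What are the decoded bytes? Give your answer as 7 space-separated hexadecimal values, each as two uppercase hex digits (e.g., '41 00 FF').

After char 0 ('t'=45): chars_in_quartet=1 acc=0x2D bytes_emitted=0
After char 1 ('9'=61): chars_in_quartet=2 acc=0xB7D bytes_emitted=0
After char 2 ('Q'=16): chars_in_quartet=3 acc=0x2DF50 bytes_emitted=0
After char 3 ('J'=9): chars_in_quartet=4 acc=0xB7D409 -> emit B7 D4 09, reset; bytes_emitted=3
After char 4 ('C'=2): chars_in_quartet=1 acc=0x2 bytes_emitted=3
After char 5 ('o'=40): chars_in_quartet=2 acc=0xA8 bytes_emitted=3
After char 6 ('u'=46): chars_in_quartet=3 acc=0x2A2E bytes_emitted=3
After char 7 ('U'=20): chars_in_quartet=4 acc=0xA8B94 -> emit 0A 8B 94, reset; bytes_emitted=6
After char 8 ('l'=37): chars_in_quartet=1 acc=0x25 bytes_emitted=6
After char 9 ('A'=0): chars_in_quartet=2 acc=0x940 bytes_emitted=6
Padding '==': partial quartet acc=0x940 -> emit 94; bytes_emitted=7

Answer: B7 D4 09 0A 8B 94 94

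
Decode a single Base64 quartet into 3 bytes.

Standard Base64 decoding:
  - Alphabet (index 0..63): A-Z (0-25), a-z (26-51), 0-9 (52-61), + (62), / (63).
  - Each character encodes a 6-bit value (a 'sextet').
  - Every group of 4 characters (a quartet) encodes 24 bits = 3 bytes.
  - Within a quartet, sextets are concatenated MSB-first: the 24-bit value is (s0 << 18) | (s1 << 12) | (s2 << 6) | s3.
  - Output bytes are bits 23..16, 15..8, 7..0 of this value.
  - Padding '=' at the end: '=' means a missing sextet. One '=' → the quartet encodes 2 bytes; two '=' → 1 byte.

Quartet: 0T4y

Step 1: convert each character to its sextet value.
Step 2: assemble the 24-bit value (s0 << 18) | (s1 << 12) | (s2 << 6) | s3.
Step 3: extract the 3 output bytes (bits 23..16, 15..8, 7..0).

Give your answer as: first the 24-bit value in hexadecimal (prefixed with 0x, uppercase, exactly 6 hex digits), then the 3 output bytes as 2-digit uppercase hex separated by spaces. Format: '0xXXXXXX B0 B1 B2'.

Sextets: 0=52, T=19, 4=56, y=50
24-bit: (52<<18) | (19<<12) | (56<<6) | 50
      = 0xD00000 | 0x013000 | 0x000E00 | 0x000032
      = 0xD13E32
Bytes: (v>>16)&0xFF=D1, (v>>8)&0xFF=3E, v&0xFF=32

Answer: 0xD13E32 D1 3E 32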